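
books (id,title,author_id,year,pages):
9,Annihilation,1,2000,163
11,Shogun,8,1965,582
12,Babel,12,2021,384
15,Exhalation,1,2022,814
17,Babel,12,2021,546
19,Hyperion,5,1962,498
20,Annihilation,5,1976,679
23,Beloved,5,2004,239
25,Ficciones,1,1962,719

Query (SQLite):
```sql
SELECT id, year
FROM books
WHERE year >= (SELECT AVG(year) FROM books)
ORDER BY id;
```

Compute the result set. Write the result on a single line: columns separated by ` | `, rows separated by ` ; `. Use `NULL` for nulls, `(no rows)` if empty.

9 | 2000 ; 12 | 2021 ; 15 | 2022 ; 17 | 2021 ; 23 | 2004

Scalar subquery: AVG(year) over all books rows = 1992.555556 (≈; comparison uses full precision).
Keep rows where year >= that value.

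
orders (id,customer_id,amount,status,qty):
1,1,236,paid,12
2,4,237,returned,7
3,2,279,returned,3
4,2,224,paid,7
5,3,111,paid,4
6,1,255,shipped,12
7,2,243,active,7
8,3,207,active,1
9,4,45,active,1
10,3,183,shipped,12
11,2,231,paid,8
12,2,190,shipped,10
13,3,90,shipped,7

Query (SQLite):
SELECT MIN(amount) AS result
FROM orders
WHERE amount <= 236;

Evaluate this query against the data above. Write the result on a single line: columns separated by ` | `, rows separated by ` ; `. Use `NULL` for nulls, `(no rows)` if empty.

Rows where amount <= 236 → amount values: [236, 224, 111, 207, 45, 183, 231, 190, 90].
MIN of non-NULL values = 45.

45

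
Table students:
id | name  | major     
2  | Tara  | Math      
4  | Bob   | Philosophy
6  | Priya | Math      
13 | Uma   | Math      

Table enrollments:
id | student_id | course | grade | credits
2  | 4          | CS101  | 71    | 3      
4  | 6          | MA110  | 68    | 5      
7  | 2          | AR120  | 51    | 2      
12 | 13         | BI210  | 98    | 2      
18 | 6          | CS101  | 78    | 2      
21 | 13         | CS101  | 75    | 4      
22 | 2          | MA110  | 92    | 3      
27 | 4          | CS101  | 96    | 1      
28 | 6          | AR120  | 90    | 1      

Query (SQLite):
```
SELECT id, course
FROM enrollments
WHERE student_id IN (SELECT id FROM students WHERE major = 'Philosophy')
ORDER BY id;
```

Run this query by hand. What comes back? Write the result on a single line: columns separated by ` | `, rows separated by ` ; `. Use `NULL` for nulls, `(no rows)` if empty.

2 | CS101 ; 27 | CS101

Inner query: students.id where major = 'Philosophy'.
Outer: keep enrollments rows whose student_id is in that set.
Inner query → {4}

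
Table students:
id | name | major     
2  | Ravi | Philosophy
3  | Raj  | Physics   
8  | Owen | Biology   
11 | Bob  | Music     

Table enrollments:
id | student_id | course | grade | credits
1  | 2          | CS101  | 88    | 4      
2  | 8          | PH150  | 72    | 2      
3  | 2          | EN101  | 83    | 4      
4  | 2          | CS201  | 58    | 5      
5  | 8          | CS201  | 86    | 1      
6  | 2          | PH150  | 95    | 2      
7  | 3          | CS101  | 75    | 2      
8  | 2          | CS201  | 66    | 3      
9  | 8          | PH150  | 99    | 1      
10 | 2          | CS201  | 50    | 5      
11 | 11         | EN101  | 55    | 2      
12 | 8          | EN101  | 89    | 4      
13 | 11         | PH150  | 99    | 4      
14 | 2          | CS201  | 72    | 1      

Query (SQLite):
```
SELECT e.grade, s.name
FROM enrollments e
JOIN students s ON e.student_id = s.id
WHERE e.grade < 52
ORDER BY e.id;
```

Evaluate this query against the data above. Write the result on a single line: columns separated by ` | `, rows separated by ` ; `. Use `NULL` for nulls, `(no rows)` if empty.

50 | Ravi

Each enrollments row matches the students row where student_id = students.id.
Then keep rows with e.grade < 52.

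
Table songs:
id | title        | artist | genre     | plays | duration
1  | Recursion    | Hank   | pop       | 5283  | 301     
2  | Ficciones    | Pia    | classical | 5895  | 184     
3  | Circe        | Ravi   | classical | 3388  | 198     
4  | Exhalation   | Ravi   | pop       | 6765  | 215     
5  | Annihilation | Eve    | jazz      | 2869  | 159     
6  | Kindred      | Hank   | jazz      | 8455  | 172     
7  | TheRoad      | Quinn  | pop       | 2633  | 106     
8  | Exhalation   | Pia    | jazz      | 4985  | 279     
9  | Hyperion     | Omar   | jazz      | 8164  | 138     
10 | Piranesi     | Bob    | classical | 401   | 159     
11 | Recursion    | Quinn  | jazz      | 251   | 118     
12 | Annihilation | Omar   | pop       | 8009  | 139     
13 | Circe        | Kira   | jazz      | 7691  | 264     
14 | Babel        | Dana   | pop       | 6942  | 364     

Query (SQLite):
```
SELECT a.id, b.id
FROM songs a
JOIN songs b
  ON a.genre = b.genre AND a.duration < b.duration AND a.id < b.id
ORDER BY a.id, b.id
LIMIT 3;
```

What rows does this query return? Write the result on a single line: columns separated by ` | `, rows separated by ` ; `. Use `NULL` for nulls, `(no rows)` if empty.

1 | 14 ; 2 | 3 ; 4 | 14

Pairs (a,b) with same genre, a.duration < b.duration, a.id < b.id.
genre groups: classical:{2,3,10} jazz:{5,6,8,9,11,13} pop:{1,4,7,12,14}
Ordered by (a.id, b.id); first 3.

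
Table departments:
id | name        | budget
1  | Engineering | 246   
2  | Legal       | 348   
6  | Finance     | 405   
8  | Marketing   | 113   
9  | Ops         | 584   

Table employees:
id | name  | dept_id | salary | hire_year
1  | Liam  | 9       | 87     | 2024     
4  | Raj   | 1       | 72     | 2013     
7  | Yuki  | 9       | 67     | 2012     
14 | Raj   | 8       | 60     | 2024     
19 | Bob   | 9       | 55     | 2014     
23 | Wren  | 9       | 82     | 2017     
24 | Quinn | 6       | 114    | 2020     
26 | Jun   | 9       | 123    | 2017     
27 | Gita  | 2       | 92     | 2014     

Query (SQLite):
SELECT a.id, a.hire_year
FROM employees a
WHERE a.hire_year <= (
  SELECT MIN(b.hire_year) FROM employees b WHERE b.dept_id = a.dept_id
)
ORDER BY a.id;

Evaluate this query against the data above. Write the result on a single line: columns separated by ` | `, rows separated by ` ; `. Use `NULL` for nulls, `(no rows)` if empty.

4 | 2013 ; 7 | 2012 ; 14 | 2024 ; 24 | 2020 ; 27 | 2014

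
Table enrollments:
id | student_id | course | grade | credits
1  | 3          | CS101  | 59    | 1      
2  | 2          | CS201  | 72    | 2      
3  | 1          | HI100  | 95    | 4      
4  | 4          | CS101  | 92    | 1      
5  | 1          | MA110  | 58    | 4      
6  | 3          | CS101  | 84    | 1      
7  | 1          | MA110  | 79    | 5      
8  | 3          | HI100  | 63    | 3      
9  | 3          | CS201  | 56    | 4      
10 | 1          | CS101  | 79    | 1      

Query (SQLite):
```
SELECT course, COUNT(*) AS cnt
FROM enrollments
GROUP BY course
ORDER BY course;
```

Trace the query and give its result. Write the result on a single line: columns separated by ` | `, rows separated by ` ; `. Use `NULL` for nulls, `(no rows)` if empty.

CS101 | 4 ; CS201 | 2 ; HI100 | 2 ; MA110 | 2

Partition enrollments by course; compute COUNT(*) within each group.
  CS101: ids {1, 4, 6, 10} → COUNT(*)=4
  CS201: ids {2, 9} → COUNT(*)=2
  HI100: ids {3, 8} → COUNT(*)=2
  MA110: ids {5, 7} → COUNT(*)=2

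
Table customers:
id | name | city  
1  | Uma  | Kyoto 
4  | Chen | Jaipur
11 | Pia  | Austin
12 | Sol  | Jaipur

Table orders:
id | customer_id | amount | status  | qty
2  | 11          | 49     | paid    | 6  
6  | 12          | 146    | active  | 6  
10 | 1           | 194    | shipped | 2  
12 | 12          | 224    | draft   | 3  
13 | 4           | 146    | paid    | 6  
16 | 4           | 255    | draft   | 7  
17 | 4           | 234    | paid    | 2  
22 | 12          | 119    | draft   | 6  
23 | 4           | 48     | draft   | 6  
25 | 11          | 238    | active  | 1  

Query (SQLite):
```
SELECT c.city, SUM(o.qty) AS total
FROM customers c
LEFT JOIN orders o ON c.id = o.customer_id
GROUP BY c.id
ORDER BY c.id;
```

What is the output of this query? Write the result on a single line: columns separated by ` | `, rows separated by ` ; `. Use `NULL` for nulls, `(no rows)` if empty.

Kyoto | 2 ; Jaipur | 21 ; Austin | 7 ; Jaipur | 15

LEFT JOIN keeps every customers row; unmatched ones get NULL for orders columns.
Group by customers.id and compute SUM(o.qty). SUM over an all-NULL group is NULL.
  1: ids {10} → SUM(o.qty)=2
  4: ids {13, 16, 17, 23} → SUM(o.qty)=21
  11: ids {2, 25} → SUM(o.qty)=7
  12: ids {6, 12, 22} → SUM(o.qty)=15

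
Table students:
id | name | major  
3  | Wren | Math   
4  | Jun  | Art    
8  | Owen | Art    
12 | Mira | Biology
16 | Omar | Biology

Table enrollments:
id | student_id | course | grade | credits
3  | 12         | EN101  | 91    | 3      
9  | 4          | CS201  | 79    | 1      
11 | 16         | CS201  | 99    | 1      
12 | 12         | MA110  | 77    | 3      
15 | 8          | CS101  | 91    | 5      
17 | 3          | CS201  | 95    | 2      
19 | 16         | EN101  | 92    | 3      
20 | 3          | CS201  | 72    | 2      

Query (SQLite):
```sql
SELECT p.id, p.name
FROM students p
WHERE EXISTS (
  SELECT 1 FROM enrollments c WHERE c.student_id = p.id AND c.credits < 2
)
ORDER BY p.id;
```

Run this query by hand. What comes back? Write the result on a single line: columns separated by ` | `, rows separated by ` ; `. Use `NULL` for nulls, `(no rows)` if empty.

4 | Jun ; 16 | Omar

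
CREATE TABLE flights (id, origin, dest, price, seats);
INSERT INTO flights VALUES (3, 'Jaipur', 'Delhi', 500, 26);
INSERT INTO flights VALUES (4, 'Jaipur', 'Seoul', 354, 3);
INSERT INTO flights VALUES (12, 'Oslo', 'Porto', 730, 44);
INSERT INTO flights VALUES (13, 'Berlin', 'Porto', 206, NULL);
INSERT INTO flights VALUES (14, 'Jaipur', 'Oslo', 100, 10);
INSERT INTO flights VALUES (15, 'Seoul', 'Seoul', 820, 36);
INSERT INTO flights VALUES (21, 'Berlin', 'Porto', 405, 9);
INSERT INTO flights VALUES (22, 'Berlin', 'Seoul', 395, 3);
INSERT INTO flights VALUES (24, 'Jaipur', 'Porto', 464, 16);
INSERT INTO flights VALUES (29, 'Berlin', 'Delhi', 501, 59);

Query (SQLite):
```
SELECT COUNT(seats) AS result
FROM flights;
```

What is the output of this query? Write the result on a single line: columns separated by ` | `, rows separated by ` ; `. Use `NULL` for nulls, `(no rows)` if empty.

9

All seats values: [26, 3, 44, NULL, 10, 36, 9, 3, 16, 59].
COUNT(seats) counts non-NULL values → 9.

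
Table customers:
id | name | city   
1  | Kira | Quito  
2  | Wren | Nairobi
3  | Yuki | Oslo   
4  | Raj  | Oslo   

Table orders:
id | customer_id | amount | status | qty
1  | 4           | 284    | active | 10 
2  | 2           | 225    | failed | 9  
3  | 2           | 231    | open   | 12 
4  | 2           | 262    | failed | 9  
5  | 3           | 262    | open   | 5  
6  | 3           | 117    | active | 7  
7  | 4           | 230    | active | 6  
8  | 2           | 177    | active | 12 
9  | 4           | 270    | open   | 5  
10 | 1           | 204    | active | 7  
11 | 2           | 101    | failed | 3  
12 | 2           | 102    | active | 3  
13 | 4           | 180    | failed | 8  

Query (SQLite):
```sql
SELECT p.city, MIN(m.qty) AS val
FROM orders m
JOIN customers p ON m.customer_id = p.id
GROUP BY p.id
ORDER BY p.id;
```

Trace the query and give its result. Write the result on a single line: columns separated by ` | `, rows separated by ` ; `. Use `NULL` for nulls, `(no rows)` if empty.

Join each orders row to its customers via customer_id.
Group joined rows by customers.id; compute MIN(m.qty) per group.
  1: ids {10} → MIN(m.qty)=7
  2: ids {2, 3, 4, 8, 11, 12} → MIN(m.qty)=3
  3: ids {5, 6} → MIN(m.qty)=5
  4: ids {1, 7, 9, 13} → MIN(m.qty)=5

Quito | 7 ; Nairobi | 3 ; Oslo | 5 ; Oslo | 5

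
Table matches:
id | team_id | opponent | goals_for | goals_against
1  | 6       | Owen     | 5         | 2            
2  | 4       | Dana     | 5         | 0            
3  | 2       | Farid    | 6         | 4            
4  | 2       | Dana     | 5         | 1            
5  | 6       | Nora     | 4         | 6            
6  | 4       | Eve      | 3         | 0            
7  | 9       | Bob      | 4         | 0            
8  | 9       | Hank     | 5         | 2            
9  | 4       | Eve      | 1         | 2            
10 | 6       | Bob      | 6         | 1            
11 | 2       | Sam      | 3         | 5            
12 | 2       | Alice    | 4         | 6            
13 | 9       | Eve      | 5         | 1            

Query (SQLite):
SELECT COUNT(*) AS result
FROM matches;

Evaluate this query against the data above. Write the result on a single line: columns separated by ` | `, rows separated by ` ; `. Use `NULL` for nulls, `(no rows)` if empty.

All goals_against values: [2, 0, 4, 1, 6, 0, 0, 2, 2, 1, 5, 6, 1].
COUNT(*) counts rows → 13.

13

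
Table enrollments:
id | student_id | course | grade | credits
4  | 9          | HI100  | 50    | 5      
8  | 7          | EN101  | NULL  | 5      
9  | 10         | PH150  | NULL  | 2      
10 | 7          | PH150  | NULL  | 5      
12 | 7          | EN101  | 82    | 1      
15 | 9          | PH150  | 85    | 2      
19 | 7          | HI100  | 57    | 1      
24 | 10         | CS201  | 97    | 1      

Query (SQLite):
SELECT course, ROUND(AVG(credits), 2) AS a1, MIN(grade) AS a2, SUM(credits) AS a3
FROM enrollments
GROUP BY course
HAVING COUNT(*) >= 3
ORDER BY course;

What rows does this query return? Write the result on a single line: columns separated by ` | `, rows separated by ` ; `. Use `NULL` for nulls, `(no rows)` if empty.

PH150 | 3 | 85 | 9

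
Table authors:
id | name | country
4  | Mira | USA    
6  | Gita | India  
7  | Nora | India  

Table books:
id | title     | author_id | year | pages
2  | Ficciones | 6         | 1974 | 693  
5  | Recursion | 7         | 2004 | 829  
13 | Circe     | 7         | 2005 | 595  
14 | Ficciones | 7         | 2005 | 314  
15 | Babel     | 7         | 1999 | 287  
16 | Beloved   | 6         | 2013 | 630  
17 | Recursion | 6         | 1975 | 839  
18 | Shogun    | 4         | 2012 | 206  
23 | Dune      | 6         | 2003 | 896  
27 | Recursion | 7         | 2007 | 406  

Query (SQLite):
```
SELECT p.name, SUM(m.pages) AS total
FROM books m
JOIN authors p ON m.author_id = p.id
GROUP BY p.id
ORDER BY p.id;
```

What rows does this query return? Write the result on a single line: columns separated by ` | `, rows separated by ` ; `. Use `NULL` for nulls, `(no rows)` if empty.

Mira | 206 ; Gita | 3058 ; Nora | 2431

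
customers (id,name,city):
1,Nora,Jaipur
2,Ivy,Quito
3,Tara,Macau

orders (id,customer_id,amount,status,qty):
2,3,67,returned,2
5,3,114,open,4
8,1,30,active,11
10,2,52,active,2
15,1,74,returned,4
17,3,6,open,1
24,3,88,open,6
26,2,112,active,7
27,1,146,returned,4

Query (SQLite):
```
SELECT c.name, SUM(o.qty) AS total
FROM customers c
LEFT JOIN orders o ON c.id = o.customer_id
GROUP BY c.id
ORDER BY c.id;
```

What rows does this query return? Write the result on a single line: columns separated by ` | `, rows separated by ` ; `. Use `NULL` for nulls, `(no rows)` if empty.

Nora | 19 ; Ivy | 9 ; Tara | 13

LEFT JOIN keeps every customers row; unmatched ones get NULL for orders columns.
Group by customers.id and compute SUM(o.qty). SUM over an all-NULL group is NULL.
  1: ids {8, 15, 27} → SUM(o.qty)=19
  2: ids {10, 26} → SUM(o.qty)=9
  3: ids {2, 5, 17, 24} → SUM(o.qty)=13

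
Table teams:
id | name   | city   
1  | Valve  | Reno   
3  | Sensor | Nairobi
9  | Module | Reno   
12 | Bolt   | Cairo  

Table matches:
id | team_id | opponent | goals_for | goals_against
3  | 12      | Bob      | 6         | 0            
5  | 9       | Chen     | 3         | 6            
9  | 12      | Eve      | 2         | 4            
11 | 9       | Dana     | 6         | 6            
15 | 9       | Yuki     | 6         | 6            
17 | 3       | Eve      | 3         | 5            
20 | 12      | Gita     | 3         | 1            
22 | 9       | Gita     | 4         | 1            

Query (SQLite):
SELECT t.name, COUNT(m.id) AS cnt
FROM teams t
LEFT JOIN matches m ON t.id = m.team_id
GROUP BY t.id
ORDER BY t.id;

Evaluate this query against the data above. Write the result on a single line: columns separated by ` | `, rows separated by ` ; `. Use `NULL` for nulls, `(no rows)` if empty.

LEFT JOIN keeps every teams row; unmatched ones get NULL for matches columns.
Group by teams.id and compute COUNT(m.id). COUNT(col) of an all-NULL group is 0.
  1: ids {—} → COUNT(m.id)=0
  3: ids {17} → COUNT(m.id)=1
  9: ids {5, 11, 15, 22} → COUNT(m.id)=4
  12: ids {3, 9, 20} → COUNT(m.id)=3

Valve | 0 ; Sensor | 1 ; Module | 4 ; Bolt | 3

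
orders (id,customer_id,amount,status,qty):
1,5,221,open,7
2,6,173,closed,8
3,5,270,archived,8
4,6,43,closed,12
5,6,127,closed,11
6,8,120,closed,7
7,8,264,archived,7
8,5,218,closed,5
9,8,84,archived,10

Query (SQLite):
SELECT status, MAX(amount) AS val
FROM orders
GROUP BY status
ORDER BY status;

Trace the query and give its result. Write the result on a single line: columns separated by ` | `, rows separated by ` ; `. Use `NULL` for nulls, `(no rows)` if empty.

archived | 270 ; closed | 218 ; open | 221

Partition orders by status; compute MAX(amount) within each group.
  archived: ids {3, 7, 9} → MAX(amount)=270
  closed: ids {2, 4, 5, 6, 8} → MAX(amount)=218
  open: ids {1} → MAX(amount)=221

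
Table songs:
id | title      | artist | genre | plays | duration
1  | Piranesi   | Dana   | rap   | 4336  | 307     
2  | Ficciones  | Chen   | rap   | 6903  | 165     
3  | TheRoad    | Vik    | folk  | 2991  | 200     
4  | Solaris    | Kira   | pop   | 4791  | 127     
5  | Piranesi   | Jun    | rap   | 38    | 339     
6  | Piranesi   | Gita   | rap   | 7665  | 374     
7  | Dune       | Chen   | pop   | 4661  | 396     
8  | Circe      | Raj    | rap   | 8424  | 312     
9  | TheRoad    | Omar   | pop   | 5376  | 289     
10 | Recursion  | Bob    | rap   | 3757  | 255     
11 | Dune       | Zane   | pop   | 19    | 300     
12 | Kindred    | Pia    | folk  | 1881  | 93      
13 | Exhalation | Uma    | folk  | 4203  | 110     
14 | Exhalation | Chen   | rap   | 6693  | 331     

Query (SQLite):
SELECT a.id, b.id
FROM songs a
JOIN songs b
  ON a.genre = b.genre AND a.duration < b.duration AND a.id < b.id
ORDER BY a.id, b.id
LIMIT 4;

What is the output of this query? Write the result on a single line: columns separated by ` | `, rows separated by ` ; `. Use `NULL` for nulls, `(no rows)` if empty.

Pairs (a,b) with same genre, a.duration < b.duration, a.id < b.id.
genre groups: folk:{3,12,13} pop:{4,7,9,11} rap:{1,2,5,6,8,10,14}
Ordered by (a.id, b.id); first 4.

1 | 5 ; 1 | 6 ; 1 | 8 ; 1 | 14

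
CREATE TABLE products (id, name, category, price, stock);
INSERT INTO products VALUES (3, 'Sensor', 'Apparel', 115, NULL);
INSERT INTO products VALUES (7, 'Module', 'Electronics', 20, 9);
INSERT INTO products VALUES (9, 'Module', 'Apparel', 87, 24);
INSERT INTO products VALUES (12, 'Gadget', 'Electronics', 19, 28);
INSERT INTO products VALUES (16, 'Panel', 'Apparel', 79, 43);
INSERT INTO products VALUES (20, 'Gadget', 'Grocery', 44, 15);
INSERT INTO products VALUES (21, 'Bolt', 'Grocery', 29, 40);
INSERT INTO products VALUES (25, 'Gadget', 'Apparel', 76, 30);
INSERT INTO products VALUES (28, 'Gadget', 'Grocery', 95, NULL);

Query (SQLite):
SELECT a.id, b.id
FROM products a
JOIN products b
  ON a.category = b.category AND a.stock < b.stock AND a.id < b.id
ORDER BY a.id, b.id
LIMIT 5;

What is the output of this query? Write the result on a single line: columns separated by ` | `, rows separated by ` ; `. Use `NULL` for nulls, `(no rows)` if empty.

Pairs (a,b) with same category, a.stock < b.stock, a.id < b.id.
category groups: Apparel:{3,9,16,25} Electronics:{7,12} Grocery:{20,21,28}
Ordered by (a.id, b.id); first 5.

7 | 12 ; 9 | 16 ; 9 | 25 ; 20 | 21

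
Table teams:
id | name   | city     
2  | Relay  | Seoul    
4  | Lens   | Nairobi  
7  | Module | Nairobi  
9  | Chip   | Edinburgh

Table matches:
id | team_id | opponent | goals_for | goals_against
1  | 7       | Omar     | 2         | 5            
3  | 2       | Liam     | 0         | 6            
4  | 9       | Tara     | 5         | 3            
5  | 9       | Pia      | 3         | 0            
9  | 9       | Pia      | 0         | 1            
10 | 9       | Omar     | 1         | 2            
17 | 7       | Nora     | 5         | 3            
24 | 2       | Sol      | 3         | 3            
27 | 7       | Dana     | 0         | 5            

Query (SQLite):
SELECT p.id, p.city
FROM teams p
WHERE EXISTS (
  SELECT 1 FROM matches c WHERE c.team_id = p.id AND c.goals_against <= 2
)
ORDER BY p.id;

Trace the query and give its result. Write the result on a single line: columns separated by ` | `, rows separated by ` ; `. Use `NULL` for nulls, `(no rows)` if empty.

For each teams row, check whether any matches with matching team_id has goals_against <= 2.
Keep rows where that is true.

9 | Edinburgh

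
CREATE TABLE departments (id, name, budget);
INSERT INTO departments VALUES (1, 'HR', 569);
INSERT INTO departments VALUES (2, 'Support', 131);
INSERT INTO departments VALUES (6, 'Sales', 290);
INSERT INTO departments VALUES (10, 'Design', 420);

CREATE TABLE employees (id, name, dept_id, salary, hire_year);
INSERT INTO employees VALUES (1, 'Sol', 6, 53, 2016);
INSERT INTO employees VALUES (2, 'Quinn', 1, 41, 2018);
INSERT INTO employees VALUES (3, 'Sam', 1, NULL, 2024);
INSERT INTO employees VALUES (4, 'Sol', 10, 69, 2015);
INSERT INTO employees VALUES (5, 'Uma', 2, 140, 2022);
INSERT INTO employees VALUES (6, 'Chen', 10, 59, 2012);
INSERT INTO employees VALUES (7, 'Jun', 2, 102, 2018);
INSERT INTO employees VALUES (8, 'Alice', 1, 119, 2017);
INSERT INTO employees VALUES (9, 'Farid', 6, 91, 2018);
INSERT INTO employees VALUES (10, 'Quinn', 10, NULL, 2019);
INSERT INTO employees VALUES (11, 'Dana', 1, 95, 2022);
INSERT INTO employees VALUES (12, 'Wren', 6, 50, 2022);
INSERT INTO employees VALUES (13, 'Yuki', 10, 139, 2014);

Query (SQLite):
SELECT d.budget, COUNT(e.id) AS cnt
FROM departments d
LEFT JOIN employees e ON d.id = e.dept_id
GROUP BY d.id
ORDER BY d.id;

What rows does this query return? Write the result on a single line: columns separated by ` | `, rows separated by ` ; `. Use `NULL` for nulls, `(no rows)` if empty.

569 | 4 ; 131 | 2 ; 290 | 3 ; 420 | 4

LEFT JOIN keeps every departments row; unmatched ones get NULL for employees columns.
Group by departments.id and compute COUNT(e.id). COUNT(col) of an all-NULL group is 0.
  1: ids {2, 3, 8, 11} → COUNT(e.id)=4
  2: ids {5, 7} → COUNT(e.id)=2
  6: ids {1, 9, 12} → COUNT(e.id)=3
  10: ids {4, 6, 10, 13} → COUNT(e.id)=4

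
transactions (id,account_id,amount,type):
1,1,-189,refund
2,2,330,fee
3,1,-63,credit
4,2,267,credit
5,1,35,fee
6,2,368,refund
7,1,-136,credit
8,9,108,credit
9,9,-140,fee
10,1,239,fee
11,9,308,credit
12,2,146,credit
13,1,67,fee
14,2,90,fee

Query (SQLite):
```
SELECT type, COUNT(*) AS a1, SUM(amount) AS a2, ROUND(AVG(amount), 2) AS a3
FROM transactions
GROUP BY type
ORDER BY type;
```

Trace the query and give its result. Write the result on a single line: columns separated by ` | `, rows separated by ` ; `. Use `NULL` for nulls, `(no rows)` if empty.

Group transactions by type.
Per group compute: COUNT(*), SUM(amount), ROUND(AVG(amount), 2).
  credit: ids {3, 4, 7, 8, 11, 12} → COUNT(*)=6, SUM(amount)=630, ROUND(AVG(amount), 2)=105
  fee: ids {2, 5, 9, 10, 13, 14} → COUNT(*)=6, SUM(amount)=621, ROUND(AVG(amount), 2)=103.5
  refund: ids {1, 6} → COUNT(*)=2, SUM(amount)=179, ROUND(AVG(amount), 2)=89.5

credit | 6 | 630 | 105 ; fee | 6 | 621 | 103.5 ; refund | 2 | 179 | 89.5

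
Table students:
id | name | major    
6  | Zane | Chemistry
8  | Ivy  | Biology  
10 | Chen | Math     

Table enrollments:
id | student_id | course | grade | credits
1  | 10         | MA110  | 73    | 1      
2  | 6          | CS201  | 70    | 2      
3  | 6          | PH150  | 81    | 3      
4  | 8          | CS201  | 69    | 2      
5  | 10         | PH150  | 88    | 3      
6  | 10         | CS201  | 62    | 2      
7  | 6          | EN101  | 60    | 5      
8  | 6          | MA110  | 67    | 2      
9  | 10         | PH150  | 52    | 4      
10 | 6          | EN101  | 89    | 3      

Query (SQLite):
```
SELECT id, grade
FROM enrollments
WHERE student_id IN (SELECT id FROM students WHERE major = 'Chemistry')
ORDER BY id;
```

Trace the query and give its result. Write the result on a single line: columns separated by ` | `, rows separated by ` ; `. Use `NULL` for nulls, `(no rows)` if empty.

2 | 70 ; 3 | 81 ; 7 | 60 ; 8 | 67 ; 10 | 89

Inner query: students.id where major = 'Chemistry'.
Outer: keep enrollments rows whose student_id is in that set.
Inner query → {6}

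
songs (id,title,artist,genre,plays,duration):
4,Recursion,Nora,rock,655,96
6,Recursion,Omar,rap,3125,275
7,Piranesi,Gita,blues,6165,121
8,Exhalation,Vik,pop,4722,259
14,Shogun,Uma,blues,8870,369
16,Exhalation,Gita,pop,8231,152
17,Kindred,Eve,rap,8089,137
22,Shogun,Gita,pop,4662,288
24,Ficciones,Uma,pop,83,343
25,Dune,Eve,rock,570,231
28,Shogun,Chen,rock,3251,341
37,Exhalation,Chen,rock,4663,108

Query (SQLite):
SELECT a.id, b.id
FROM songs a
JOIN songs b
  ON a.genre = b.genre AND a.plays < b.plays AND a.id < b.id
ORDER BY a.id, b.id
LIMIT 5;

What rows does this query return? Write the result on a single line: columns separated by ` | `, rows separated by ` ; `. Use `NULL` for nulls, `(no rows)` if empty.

Pairs (a,b) with same genre, a.plays < b.plays, a.id < b.id.
genre groups: blues:{7,14} pop:{8,16,22,24} rap:{6,17} rock:{4,25,28,37}
Ordered by (a.id, b.id); first 5.

4 | 28 ; 4 | 37 ; 6 | 17 ; 7 | 14 ; 8 | 16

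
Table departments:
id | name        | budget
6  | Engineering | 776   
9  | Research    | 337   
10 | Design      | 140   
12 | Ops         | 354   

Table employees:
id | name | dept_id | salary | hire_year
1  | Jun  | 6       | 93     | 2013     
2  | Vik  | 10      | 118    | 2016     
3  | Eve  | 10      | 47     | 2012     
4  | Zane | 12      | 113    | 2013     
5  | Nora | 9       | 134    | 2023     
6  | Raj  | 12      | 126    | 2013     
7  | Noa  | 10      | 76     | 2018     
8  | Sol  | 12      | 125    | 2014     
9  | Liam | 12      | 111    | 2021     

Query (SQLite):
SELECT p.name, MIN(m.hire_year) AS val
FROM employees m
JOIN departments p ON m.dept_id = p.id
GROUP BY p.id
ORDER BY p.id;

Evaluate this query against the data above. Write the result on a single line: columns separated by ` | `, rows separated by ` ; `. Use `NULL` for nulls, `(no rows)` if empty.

Engineering | 2013 ; Research | 2023 ; Design | 2012 ; Ops | 2013

Join each employees row to its departments via dept_id.
Group joined rows by departments.id; compute MIN(m.hire_year) per group.
  6: ids {1} → MIN(m.hire_year)=2013
  9: ids {5} → MIN(m.hire_year)=2023
  10: ids {2, 3, 7} → MIN(m.hire_year)=2012
  12: ids {4, 6, 8, 9} → MIN(m.hire_year)=2013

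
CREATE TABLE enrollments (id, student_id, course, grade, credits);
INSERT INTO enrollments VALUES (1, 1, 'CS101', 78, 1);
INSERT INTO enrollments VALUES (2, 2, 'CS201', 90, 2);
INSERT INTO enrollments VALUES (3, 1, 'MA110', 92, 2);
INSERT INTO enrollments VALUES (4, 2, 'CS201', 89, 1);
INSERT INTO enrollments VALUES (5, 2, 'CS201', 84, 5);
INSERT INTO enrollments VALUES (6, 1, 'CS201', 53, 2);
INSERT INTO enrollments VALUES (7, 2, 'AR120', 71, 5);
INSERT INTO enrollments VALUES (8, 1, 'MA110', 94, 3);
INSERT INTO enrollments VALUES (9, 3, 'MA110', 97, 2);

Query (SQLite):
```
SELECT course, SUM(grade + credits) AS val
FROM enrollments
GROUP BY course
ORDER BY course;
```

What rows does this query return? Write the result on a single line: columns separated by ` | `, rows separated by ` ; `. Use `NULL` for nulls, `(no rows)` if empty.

AR120 | 76 ; CS101 | 79 ; CS201 | 326 ; MA110 | 290

For each row compute grade + credits.
Group by course; take SUM of the expression per group.
  AR120: ids {7} → SUM(grade + credits)=76
  CS101: ids {1} → SUM(grade + credits)=79
  CS201: ids {2, 4, 5, 6} → SUM(grade + credits)=326
  MA110: ids {3, 8, 9} → SUM(grade + credits)=290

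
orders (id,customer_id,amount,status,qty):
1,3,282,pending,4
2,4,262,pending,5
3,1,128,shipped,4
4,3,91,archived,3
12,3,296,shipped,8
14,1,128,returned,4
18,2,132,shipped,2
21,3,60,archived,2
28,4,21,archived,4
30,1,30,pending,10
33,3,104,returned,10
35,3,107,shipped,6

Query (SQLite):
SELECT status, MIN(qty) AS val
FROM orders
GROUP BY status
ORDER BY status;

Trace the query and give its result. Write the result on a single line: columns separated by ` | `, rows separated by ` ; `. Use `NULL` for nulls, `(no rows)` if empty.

archived | 2 ; pending | 4 ; returned | 4 ; shipped | 2

Partition orders by status; compute MIN(qty) within each group.
  archived: ids {4, 21, 28} → MIN(qty)=2
  pending: ids {1, 2, 30} → MIN(qty)=4
  returned: ids {14, 33} → MIN(qty)=4
  shipped: ids {3, 12, 18, 35} → MIN(qty)=2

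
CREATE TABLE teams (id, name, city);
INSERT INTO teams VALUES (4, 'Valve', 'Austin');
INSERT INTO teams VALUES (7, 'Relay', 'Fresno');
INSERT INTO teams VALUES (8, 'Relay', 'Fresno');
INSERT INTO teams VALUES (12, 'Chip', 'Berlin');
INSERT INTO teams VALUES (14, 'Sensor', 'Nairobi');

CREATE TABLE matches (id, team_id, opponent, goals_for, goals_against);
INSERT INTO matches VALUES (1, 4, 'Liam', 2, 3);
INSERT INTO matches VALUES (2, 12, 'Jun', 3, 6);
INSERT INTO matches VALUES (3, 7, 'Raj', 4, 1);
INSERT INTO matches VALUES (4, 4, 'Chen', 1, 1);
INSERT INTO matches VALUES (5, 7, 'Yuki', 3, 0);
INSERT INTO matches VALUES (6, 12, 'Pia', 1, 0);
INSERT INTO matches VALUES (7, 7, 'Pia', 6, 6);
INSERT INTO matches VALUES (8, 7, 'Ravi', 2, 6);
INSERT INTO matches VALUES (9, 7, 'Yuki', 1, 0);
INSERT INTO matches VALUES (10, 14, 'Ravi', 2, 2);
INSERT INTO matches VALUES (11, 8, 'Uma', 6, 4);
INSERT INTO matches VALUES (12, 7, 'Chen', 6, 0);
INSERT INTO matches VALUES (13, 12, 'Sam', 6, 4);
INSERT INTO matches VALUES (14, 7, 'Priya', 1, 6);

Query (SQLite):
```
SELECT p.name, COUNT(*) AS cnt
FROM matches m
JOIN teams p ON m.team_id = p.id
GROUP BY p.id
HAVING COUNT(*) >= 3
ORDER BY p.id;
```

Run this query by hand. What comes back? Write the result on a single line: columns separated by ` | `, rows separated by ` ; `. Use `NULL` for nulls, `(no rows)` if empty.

Join each matches row to its teams via team_id.
Group joined rows by teams.id; compute COUNT(*) per group.
HAVING: keep groups with count ≥ 3.
  4: ids {1, 4} → COUNT(*)=2
  7: ids {3, 5, 7, 8, 9, 12, 14} → COUNT(*)=7
  8: ids {11} → COUNT(*)=1
  12: ids {2, 6, 13} → COUNT(*)=3
  14: ids {10} → COUNT(*)=1

Relay | 7 ; Chip | 3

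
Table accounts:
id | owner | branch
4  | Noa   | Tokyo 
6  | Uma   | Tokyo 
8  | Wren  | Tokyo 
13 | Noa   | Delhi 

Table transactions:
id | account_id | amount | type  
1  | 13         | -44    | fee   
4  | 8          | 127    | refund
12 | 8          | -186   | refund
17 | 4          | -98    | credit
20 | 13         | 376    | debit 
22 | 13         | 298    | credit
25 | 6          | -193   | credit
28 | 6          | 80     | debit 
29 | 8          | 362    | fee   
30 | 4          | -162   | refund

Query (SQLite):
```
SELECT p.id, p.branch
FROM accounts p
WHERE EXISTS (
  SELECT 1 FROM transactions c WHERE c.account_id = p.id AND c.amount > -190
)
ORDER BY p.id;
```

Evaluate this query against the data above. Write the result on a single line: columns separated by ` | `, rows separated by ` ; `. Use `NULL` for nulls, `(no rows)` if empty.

4 | Tokyo ; 6 | Tokyo ; 8 | Tokyo ; 13 | Delhi

For each accounts row, check whether any transactions with matching account_id has amount > -190.
Keep rows where that is true.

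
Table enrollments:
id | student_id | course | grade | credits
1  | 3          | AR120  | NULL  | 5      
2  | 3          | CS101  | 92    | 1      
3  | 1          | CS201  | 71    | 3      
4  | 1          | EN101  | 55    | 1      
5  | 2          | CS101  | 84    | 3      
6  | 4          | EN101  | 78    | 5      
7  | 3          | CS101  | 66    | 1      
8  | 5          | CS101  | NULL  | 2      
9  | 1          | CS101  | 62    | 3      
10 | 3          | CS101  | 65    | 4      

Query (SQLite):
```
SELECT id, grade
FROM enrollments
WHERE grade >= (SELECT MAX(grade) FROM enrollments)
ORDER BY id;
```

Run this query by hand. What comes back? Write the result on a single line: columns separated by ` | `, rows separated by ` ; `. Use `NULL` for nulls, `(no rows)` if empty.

2 | 92

Scalar subquery: MAX(grade) over all enrollments rows = 92.
Keep rows where grade >= that value.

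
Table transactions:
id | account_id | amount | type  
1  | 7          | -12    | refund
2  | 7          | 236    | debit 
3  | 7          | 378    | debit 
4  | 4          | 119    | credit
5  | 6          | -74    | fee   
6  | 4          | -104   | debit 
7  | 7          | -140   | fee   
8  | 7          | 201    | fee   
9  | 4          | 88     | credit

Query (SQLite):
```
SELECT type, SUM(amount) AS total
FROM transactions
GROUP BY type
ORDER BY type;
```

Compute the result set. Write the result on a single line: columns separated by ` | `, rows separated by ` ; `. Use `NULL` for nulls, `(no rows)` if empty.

credit | 207 ; debit | 510 ; fee | -13 ; refund | -12

Partition transactions by type; compute SUM(amount) within each group.
  credit: ids {4, 9} → SUM(amount)=207
  debit: ids {2, 3, 6} → SUM(amount)=510
  fee: ids {5, 7, 8} → SUM(amount)=-13
  refund: ids {1} → SUM(amount)=-12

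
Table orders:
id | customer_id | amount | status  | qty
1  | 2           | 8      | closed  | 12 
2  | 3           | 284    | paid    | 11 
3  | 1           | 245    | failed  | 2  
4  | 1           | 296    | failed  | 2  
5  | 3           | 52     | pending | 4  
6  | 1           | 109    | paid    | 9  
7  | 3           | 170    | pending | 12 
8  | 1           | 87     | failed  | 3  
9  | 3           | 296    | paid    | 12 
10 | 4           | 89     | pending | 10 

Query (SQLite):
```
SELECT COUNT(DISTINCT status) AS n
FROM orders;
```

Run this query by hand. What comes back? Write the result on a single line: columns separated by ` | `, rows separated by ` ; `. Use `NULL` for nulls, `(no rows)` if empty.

Count distinct non-NULL status values.

4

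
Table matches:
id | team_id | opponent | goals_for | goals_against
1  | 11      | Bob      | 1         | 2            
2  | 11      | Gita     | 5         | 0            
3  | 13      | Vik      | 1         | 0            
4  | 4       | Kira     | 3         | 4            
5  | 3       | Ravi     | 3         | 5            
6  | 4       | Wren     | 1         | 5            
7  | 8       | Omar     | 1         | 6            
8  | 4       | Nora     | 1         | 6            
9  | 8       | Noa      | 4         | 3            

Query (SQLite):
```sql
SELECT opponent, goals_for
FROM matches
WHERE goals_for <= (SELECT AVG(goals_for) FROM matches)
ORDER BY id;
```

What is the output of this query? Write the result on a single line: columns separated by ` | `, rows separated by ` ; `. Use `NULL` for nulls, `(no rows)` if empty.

Bob | 1 ; Vik | 1 ; Wren | 1 ; Omar | 1 ; Nora | 1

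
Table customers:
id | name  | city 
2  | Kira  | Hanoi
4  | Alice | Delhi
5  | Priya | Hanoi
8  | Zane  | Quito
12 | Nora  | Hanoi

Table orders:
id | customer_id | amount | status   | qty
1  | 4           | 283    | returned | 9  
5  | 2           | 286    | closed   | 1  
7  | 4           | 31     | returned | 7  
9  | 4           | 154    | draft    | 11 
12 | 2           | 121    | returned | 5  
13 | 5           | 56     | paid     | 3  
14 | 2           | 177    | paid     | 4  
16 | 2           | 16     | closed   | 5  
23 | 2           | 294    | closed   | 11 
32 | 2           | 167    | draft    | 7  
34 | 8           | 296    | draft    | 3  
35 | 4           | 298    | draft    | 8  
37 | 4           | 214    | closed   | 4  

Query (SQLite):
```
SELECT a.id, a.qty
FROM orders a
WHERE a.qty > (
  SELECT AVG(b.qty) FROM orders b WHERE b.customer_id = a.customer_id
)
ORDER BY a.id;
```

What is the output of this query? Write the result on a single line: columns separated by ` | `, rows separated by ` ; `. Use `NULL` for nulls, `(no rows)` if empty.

For each orders row a, compute AVG(qty) over rows sharing a.customer_id.
Keep row a if a.qty > that per-group AVG.
  customer_id=2: AVG(qty) = 5.5
  customer_id=4: AVG(qty) = 7.8
  customer_id=5: AVG(qty) = 3.0
  customer_id=8: AVG(qty) = 3.0

1 | 9 ; 9 | 11 ; 23 | 11 ; 32 | 7 ; 35 | 8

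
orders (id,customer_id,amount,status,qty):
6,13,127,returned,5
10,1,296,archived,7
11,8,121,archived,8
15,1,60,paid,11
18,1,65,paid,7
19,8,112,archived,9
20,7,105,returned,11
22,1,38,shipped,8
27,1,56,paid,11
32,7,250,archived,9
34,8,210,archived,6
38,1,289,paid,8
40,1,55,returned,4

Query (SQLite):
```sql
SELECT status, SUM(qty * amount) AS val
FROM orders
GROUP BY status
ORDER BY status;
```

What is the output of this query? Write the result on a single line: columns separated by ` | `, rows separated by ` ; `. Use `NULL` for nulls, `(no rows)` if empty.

For each row compute qty * amount.
Group by status; take SUM of the expression per group.
  archived: ids {10, 11, 19, 32, 34} → SUM(qty * amount)=7558
  paid: ids {15, 18, 27, 38} → SUM(qty * amount)=4043
  returned: ids {6, 20, 40} → SUM(qty * amount)=2010
  shipped: ids {22} → SUM(qty * amount)=304

archived | 7558 ; paid | 4043 ; returned | 2010 ; shipped | 304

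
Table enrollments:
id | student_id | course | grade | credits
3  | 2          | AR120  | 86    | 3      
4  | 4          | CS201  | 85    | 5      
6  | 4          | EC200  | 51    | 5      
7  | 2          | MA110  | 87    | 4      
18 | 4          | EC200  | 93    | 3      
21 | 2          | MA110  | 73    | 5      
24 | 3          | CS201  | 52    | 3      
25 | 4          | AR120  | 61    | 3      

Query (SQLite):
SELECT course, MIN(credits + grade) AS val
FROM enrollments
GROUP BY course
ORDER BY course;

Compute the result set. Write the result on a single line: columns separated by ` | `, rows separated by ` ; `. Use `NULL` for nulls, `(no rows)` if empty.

For each row compute credits + grade.
Group by course; take MIN of the expression per group.
  AR120: ids {3, 25} → MIN(credits + grade)=64
  CS201: ids {4, 24} → MIN(credits + grade)=55
  EC200: ids {6, 18} → MIN(credits + grade)=56
  MA110: ids {7, 21} → MIN(credits + grade)=78

AR120 | 64 ; CS201 | 55 ; EC200 | 56 ; MA110 | 78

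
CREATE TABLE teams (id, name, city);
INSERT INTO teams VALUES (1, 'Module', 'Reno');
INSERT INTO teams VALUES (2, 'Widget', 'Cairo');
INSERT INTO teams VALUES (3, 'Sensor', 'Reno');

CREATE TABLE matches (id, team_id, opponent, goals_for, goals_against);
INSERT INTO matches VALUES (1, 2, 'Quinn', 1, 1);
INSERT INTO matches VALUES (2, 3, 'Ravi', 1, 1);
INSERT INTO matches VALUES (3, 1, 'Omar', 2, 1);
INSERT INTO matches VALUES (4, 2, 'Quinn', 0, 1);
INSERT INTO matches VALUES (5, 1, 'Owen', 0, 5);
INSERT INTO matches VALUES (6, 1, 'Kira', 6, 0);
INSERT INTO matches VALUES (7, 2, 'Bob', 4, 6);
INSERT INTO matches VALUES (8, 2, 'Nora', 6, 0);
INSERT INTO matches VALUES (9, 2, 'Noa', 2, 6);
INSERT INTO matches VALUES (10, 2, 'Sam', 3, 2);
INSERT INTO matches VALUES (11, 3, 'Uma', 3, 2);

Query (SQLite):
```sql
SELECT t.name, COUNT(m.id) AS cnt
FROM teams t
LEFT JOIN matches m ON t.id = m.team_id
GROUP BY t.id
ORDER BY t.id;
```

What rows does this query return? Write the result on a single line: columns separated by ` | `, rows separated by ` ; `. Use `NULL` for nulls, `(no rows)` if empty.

LEFT JOIN keeps every teams row; unmatched ones get NULL for matches columns.
Group by teams.id and compute COUNT(m.id). COUNT(col) of an all-NULL group is 0.
  1: ids {3, 5, 6} → COUNT(m.id)=3
  2: ids {1, 4, 7, 8, 9, 10} → COUNT(m.id)=6
  3: ids {2, 11} → COUNT(m.id)=2

Module | 3 ; Widget | 6 ; Sensor | 2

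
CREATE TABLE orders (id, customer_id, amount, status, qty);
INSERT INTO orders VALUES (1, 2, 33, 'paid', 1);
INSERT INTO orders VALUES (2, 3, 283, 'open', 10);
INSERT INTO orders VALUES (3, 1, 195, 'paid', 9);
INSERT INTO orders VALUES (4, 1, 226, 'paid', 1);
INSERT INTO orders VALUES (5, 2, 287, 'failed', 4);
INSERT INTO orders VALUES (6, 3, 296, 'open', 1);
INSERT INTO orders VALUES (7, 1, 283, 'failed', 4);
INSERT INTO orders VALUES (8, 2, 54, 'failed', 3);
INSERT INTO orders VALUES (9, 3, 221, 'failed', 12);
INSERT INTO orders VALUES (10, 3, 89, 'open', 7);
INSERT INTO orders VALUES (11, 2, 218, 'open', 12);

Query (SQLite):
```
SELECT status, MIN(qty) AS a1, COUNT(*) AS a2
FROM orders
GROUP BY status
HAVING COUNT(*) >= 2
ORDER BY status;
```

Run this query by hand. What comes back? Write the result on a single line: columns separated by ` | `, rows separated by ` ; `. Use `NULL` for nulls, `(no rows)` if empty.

failed | 3 | 4 ; open | 1 | 4 ; paid | 1 | 3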